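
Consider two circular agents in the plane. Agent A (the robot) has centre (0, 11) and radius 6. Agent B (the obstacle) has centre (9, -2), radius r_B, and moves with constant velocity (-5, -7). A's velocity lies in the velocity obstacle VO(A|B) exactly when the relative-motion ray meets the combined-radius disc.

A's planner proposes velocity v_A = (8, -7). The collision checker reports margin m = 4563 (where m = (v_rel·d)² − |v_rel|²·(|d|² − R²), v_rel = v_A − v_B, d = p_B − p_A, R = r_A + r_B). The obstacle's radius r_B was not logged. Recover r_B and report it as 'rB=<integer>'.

m = 4563
d = (9, -13);  v_rel = (13, 0),  |v_rel|² = 169
v_rel×d = (13)·(-13) − (0)·(9) = -169
since m = R²·169 − (-169)²:  R² = (28561 + 4563) / 169 = 196
R = √196 = 14  ⇒  r_B = 14 − 6 = 8

rB=8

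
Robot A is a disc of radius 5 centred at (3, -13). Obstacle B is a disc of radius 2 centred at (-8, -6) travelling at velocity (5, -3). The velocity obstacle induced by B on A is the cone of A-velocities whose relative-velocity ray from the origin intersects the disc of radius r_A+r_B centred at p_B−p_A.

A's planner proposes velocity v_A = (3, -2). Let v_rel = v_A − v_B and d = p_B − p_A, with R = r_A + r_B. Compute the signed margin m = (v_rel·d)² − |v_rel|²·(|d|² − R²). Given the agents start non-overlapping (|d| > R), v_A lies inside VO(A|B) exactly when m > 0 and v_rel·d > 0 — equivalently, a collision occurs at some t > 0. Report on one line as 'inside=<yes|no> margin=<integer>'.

d = (-11, 7),  |d|² = 170;  R = 5+2 = 7,  c = 170−7² = 121
v_rel = (-2, 1),  |v_rel|² = 5;  v_rel·d = (-2)·(-11) + (1)·(7) = 29
5·t² − 58·t + 121 = 0  ⇒  m = 29² − 5·121 = 236
m = 236 > 0,  v_rel·d = 29 > 0  ⇒  inside

inside=yes margin=236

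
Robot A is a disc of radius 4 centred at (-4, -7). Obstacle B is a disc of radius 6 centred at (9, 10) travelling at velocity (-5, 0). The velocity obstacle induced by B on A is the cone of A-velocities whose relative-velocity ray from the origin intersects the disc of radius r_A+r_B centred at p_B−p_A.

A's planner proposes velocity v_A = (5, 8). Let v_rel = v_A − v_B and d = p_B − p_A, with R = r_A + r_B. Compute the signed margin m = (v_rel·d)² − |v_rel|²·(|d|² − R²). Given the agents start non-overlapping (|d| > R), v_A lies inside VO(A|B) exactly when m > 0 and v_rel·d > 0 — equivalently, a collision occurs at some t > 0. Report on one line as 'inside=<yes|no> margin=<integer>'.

d = (13, 17),  |d|² = 458;  R = 4+6 = 10,  c = 458−10² = 358
v_rel = (10, 8),  |v_rel|² = 164;  v_rel·d = (10)·(13) + (8)·(17) = 266
164·t² − 532·t + 358 = 0  ⇒  m = 266² − 164·358 = 12044
m = 12044 > 0,  v_rel·d = 266 > 0  ⇒  inside

inside=yes margin=12044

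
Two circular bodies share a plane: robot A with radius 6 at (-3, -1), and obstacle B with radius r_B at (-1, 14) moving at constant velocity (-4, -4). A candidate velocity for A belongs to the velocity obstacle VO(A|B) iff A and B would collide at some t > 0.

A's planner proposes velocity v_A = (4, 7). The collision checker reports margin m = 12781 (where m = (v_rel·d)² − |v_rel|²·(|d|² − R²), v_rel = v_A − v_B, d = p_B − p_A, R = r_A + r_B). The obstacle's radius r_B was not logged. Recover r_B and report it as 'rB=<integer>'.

m = 12781
d = (2, 15);  v_rel = (8, 11),  |v_rel|² = 185
v_rel×d = (8)·(15) − (11)·(2) = 98
since m = R²·185 − 98²:  R² = (9604 + 12781) / 185 = 121
R = √121 = 11  ⇒  r_B = 11 − 6 = 5

rB=5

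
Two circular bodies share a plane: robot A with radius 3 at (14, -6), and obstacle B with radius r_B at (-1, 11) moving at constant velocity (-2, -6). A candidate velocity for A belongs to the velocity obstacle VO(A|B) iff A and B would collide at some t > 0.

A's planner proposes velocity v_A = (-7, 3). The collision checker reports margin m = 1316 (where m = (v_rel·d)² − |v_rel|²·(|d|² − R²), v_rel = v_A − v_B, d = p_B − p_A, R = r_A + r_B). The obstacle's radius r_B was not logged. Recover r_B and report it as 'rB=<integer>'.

m = 1316
d = (-15, 17);  v_rel = (-5, 9),  |v_rel|² = 106
v_rel×d = (-5)·(17) − (9)·(-15) = 50
since m = R²·106 − 50²:  R² = (2500 + 1316) / 106 = 36
R = √36 = 6  ⇒  r_B = 6 − 3 = 3

rB=3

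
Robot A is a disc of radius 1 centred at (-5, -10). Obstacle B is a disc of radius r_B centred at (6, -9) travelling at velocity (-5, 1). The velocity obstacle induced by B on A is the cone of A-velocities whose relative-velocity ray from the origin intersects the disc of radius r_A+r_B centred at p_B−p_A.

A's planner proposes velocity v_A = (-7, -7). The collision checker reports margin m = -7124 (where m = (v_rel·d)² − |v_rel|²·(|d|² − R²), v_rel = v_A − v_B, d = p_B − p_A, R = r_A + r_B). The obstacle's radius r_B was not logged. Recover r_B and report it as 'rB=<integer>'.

m = -7124
d = (11, 1);  v_rel = (-2, -8),  |v_rel|² = 68
v_rel×d = (-2)·(1) − (-8)·(11) = 86
since m = R²·68 − 86²:  R² = (7396 + -7124) / 68 = 4
R = √4 = 2  ⇒  r_B = 2 − 1 = 1

rB=1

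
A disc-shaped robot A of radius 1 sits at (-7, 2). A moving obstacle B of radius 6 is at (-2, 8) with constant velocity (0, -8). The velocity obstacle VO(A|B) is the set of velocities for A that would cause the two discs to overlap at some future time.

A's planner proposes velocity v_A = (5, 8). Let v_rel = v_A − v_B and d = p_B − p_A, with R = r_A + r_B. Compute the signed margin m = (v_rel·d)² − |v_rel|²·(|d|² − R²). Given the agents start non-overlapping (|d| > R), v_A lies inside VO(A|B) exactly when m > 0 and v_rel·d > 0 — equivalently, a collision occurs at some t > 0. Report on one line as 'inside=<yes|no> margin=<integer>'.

d = (5, 6),  |d|² = 61;  R = 1+6 = 7,  c = 61−7² = 12
v_rel = (5, 16),  |v_rel|² = 281;  v_rel·d = (5)·(5) + (16)·(6) = 121
281·t² − 242·t + 12 = 0  ⇒  m = 121² − 281·12 = 11269
m = 11269 > 0,  v_rel·d = 121 > 0  ⇒  inside

inside=yes margin=11269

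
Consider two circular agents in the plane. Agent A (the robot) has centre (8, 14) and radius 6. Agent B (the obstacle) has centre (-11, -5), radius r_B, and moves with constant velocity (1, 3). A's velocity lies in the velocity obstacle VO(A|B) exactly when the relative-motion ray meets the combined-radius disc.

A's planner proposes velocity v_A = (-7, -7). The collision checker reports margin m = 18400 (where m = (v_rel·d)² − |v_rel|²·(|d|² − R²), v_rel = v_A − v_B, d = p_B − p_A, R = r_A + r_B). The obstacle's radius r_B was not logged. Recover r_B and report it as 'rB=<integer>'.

m = 18400
d = (-19, -19);  v_rel = (-8, -10),  |v_rel|² = 164
v_rel×d = (-8)·(-19) − (-10)·(-19) = -38
since m = R²·164 − (-38)²:  R² = (1444 + 18400) / 164 = 121
R = √121 = 11  ⇒  r_B = 11 − 6 = 5

rB=5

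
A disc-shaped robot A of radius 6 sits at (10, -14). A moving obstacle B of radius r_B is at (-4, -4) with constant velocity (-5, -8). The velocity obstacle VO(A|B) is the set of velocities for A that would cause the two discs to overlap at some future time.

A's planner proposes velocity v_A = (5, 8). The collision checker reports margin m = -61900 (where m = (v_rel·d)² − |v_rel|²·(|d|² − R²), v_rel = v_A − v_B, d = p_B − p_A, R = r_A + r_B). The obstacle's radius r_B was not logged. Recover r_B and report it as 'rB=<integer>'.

m = -61900
d = (-14, 10);  v_rel = (10, 16),  |v_rel|² = 356
v_rel×d = (10)·(10) − (16)·(-14) = 324
since m = R²·356 − 324²:  R² = (104976 + -61900) / 356 = 121
R = √121 = 11  ⇒  r_B = 11 − 6 = 5

rB=5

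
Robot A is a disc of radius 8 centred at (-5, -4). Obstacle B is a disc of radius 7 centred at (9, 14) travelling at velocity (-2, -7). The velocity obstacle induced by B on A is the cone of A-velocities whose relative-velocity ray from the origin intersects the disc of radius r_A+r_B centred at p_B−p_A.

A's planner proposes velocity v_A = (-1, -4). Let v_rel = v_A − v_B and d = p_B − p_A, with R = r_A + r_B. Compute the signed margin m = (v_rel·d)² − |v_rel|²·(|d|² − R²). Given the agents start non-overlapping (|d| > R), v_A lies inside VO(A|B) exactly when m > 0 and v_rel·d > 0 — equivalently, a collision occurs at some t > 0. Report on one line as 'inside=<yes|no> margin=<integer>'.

d = (14, 18),  |d|² = 520;  R = 8+7 = 15,  c = 520−15² = 295
v_rel = (1, 3),  |v_rel|² = 10;  v_rel·d = (1)·(14) + (3)·(18) = 68
10·t² − 136·t + 295 = 0  ⇒  m = 68² − 10·295 = 1674
m = 1674 > 0,  v_rel·d = 68 > 0  ⇒  inside

inside=yes margin=1674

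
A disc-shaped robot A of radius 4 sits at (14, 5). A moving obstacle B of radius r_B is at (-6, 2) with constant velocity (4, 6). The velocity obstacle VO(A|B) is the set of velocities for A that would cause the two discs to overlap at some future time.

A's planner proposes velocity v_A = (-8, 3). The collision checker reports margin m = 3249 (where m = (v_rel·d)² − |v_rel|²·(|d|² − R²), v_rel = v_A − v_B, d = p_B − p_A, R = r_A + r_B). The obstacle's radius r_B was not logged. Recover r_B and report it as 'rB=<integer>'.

m = 3249
d = (-20, -3);  v_rel = (-12, -3),  |v_rel|² = 153
v_rel×d = (-12)·(-3) − (-3)·(-20) = -24
since m = R²·153 − (-24)²:  R² = (576 + 3249) / 153 = 25
R = √25 = 5  ⇒  r_B = 5 − 4 = 1

rB=1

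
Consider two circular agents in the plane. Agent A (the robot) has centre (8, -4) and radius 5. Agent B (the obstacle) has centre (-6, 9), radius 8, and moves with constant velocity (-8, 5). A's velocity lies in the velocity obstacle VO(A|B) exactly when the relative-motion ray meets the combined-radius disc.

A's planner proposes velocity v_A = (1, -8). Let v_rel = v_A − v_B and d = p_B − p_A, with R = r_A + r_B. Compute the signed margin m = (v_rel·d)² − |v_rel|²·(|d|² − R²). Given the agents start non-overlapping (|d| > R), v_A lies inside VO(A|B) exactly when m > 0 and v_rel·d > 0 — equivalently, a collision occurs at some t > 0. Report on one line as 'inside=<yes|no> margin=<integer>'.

d = (-14, 13),  |d|² = 365;  R = 5+8 = 13,  c = 365−13² = 196
v_rel = (9, -13),  |v_rel|² = 250;  v_rel·d = (9)·(-14) + (-13)·(13) = -295
250·t² + 590·t + 196 = 0  ⇒  m = (-295)² − 250·196 = 38025
m = 38025 > 0,  v_rel·d = -295 < 0  ⇒  outside

inside=no margin=38025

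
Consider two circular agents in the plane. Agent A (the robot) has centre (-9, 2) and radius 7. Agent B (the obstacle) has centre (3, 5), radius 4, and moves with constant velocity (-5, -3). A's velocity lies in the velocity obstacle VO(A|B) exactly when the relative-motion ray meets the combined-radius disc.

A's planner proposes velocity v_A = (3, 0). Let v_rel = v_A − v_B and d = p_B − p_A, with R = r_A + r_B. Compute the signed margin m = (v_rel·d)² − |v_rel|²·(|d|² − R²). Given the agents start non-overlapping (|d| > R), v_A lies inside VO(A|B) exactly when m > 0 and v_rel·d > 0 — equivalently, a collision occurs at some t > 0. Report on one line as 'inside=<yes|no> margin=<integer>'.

d = (12, 3),  |d|² = 153;  R = 7+4 = 11,  c = 153−11² = 32
v_rel = (8, 3),  |v_rel|² = 73;  v_rel·d = (8)·(12) + (3)·(3) = 105
73·t² − 210·t + 32 = 0  ⇒  m = 105² − 73·32 = 8689
m = 8689 > 0,  v_rel·d = 105 > 0  ⇒  inside

inside=yes margin=8689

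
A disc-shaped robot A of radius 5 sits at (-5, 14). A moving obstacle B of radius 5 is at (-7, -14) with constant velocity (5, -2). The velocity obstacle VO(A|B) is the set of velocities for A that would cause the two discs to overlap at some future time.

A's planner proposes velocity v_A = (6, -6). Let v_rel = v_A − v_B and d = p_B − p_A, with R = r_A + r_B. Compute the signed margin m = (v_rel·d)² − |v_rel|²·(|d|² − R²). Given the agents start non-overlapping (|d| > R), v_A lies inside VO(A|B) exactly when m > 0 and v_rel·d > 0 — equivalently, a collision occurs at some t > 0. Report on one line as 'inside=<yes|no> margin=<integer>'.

d = (-2, -28),  |d|² = 788;  R = 5+5 = 10,  c = 788−10² = 688
v_rel = (1, -4),  |v_rel|² = 17;  v_rel·d = (1)·(-2) + (-4)·(-28) = 110
17·t² − 220·t + 688 = 0  ⇒  m = 110² − 17·688 = 404
m = 404 > 0,  v_rel·d = 110 > 0  ⇒  inside

inside=yes margin=404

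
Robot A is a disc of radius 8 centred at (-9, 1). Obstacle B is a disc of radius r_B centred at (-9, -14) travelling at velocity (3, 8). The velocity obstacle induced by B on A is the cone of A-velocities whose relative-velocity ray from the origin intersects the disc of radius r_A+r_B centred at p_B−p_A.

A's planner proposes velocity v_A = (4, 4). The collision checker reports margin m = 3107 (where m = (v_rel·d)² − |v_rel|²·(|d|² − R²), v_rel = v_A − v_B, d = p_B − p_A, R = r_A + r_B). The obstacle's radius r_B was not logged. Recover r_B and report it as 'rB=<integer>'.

m = 3107
d = (0, -15);  v_rel = (1, -4),  |v_rel|² = 17
v_rel×d = (1)·(-15) − (-4)·(0) = -15
since m = R²·17 − (-15)²:  R² = (225 + 3107) / 17 = 196
R = √196 = 14  ⇒  r_B = 14 − 8 = 6

rB=6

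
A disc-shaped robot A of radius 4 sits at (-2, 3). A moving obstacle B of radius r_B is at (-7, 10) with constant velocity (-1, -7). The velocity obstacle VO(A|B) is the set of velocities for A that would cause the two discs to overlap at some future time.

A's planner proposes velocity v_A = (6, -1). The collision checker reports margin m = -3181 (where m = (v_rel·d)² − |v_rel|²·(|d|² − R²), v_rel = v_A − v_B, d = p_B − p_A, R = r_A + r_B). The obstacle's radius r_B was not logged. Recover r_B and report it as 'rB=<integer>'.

m = -3181
d = (-5, 7);  v_rel = (7, 6),  |v_rel|² = 85
v_rel×d = (7)·(7) − (6)·(-5) = 79
since m = R²·85 − 79²:  R² = (6241 + -3181) / 85 = 36
R = √36 = 6  ⇒  r_B = 6 − 4 = 2

rB=2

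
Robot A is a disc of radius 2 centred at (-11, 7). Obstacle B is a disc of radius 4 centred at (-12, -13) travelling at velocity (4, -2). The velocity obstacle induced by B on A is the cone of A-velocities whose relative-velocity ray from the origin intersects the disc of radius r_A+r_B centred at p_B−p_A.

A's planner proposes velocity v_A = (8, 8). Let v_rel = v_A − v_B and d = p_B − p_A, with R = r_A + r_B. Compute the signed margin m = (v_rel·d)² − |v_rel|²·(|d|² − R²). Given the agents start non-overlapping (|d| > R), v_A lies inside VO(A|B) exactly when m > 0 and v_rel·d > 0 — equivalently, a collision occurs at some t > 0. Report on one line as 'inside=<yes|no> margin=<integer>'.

d = (-1, -20),  |d|² = 401;  R = 2+4 = 6,  c = 401−6² = 365
v_rel = (4, 10),  |v_rel|² = 116;  v_rel·d = (4)·(-1) + (10)·(-20) = -204
116·t² + 408·t + 365 = 0  ⇒  m = (-204)² − 116·365 = -724
m = -724 < 0,  v_rel·d = -204 < 0  ⇒  outside

inside=no margin=-724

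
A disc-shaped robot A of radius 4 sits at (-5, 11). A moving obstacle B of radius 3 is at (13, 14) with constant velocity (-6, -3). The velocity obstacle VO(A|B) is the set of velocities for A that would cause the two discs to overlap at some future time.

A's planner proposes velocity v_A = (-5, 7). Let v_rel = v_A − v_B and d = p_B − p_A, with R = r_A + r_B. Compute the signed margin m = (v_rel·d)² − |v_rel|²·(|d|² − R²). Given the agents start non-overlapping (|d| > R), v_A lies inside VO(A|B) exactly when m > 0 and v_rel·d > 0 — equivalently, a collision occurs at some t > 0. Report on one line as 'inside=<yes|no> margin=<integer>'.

d = (18, 3),  |d|² = 333;  R = 4+3 = 7,  c = 333−7² = 284
v_rel = (1, 10),  |v_rel|² = 101;  v_rel·d = (1)·(18) + (10)·(3) = 48
101·t² − 96·t + 284 = 0  ⇒  m = 48² − 101·284 = -26380
m = -26380 < 0,  v_rel·d = 48 > 0  ⇒  outside

inside=no margin=-26380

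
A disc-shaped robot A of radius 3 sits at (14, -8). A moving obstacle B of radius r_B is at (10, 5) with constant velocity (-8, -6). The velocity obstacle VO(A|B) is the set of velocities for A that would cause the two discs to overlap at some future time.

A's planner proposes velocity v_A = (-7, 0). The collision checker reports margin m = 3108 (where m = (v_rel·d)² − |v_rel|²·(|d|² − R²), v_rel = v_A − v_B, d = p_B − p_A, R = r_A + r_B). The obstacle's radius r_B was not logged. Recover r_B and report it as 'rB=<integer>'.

m = 3108
d = (-4, 13);  v_rel = (1, 6),  |v_rel|² = 37
v_rel×d = (1)·(13) − (6)·(-4) = 37
since m = R²·37 − 37²:  R² = (1369 + 3108) / 37 = 121
R = √121 = 11  ⇒  r_B = 11 − 3 = 8

rB=8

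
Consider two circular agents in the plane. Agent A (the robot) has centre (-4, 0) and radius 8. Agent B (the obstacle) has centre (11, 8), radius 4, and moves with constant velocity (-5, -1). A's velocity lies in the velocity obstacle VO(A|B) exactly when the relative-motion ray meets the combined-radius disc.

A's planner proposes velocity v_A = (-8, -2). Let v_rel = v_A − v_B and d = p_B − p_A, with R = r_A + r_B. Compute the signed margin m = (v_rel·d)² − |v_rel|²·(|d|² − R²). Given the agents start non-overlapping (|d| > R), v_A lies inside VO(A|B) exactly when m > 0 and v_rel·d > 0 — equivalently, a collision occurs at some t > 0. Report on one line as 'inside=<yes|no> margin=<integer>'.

d = (15, 8),  |d|² = 289;  R = 8+4 = 12,  c = 289−12² = 145
v_rel = (-3, -1),  |v_rel|² = 10;  v_rel·d = (-3)·(15) + (-1)·(8) = -53
10·t² + 106·t + 145 = 0  ⇒  m = (-53)² − 10·145 = 1359
m = 1359 > 0,  v_rel·d = -53 < 0  ⇒  outside

inside=no margin=1359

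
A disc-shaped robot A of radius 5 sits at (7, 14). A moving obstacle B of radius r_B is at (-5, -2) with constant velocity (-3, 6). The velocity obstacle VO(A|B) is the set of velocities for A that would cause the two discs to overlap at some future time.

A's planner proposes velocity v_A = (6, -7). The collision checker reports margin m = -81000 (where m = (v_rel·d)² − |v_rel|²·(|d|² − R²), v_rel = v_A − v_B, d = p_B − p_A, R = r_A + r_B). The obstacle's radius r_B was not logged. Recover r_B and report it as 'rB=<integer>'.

m = -81000
d = (-12, -16);  v_rel = (9, -13),  |v_rel|² = 250
v_rel×d = (9)·(-16) − (-13)·(-12) = -300
since m = R²·250 − (-300)²:  R² = (90000 + -81000) / 250 = 36
R = √36 = 6  ⇒  r_B = 6 − 5 = 1

rB=1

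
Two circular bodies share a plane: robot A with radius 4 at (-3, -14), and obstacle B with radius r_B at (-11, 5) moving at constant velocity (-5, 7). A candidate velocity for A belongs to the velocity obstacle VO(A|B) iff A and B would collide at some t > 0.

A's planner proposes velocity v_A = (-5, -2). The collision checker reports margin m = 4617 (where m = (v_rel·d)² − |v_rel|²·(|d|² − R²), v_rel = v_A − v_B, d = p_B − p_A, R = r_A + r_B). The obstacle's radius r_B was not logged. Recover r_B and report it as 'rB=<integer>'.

m = 4617
d = (-8, 19);  v_rel = (0, -9),  |v_rel|² = 81
v_rel×d = (0)·(19) − (-9)·(-8) = -72
since m = R²·81 − (-72)²:  R² = (5184 + 4617) / 81 = 121
R = √121 = 11  ⇒  r_B = 11 − 4 = 7

rB=7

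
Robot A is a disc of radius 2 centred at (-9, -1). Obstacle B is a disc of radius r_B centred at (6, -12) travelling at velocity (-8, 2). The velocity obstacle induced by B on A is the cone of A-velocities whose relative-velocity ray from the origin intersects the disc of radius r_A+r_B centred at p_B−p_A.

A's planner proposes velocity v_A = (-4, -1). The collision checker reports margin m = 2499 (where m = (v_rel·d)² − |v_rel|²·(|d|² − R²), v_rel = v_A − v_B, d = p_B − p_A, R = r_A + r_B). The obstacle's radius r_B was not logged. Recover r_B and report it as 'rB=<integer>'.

m = 2499
d = (15, -11);  v_rel = (4, -3),  |v_rel|² = 25
v_rel×d = (4)·(-11) − (-3)·(15) = 1
since m = R²·25 − 1²:  R² = (1 + 2499) / 25 = 100
R = √100 = 10  ⇒  r_B = 10 − 2 = 8

rB=8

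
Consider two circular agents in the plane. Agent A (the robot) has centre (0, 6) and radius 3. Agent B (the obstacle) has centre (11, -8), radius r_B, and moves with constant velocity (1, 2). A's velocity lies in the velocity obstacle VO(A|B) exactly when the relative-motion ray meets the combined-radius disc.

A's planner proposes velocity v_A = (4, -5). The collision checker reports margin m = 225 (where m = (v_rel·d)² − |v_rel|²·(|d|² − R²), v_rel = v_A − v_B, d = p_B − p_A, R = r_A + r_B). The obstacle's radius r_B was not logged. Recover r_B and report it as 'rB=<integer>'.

m = 225
d = (11, -14);  v_rel = (3, -7),  |v_rel|² = 58
v_rel×d = (3)·(-14) − (-7)·(11) = 35
since m = R²·58 − 35²:  R² = (1225 + 225) / 58 = 25
R = √25 = 5  ⇒  r_B = 5 − 3 = 2

rB=2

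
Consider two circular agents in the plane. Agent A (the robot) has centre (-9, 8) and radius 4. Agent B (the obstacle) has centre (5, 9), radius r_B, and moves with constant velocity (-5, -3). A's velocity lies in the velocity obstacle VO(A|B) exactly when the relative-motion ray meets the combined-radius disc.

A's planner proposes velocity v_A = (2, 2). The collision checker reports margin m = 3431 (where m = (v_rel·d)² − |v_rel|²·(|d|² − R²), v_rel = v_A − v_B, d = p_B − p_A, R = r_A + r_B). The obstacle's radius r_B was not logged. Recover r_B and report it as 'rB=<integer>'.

m = 3431
d = (14, 1);  v_rel = (7, 5),  |v_rel|² = 74
v_rel×d = (7)·(1) − (5)·(14) = -63
since m = R²·74 − (-63)²:  R² = (3969 + 3431) / 74 = 100
R = √100 = 10  ⇒  r_B = 10 − 4 = 6

rB=6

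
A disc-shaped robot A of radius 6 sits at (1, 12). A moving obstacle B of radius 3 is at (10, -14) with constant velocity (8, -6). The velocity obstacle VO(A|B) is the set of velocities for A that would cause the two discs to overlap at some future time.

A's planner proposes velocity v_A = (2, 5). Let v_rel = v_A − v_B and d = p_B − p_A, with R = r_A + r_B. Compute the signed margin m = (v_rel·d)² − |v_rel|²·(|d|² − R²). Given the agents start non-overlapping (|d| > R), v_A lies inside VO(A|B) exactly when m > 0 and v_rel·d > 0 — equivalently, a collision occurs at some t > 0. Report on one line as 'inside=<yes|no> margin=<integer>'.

d = (9, -26),  |d|² = 757;  R = 6+3 = 9,  c = 757−9² = 676
v_rel = (-6, 11),  |v_rel|² = 157;  v_rel·d = (-6)·(9) + (11)·(-26) = -340
157·t² + 680·t + 676 = 0  ⇒  m = (-340)² − 157·676 = 9468
m = 9468 > 0,  v_rel·d = -340 < 0  ⇒  outside

inside=no margin=9468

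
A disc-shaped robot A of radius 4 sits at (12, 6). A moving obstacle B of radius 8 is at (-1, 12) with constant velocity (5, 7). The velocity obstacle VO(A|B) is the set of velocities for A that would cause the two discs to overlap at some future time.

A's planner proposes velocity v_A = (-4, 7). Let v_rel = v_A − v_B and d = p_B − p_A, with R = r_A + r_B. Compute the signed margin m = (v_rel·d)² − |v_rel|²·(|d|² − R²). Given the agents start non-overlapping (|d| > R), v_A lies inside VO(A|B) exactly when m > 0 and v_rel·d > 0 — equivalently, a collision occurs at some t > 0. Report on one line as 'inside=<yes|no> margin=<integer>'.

d = (-13, 6),  |d|² = 205;  R = 4+8 = 12,  c = 205−12² = 61
v_rel = (-9, 0),  |v_rel|² = 81;  v_rel·d = (-9)·(-13) + (0)·(6) = 117
81·t² − 234·t + 61 = 0  ⇒  m = 117² − 81·61 = 8748
m = 8748 > 0,  v_rel·d = 117 > 0  ⇒  inside

inside=yes margin=8748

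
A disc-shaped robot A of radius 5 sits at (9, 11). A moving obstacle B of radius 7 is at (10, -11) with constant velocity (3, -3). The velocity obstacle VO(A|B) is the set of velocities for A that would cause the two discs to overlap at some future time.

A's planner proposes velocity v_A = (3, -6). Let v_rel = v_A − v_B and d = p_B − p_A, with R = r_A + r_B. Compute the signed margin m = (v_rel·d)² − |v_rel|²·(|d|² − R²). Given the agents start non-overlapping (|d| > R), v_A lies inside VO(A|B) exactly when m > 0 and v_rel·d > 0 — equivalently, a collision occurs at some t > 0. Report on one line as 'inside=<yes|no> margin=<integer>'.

d = (1, -22),  |d|² = 485;  R = 5+7 = 12,  c = 485−12² = 341
v_rel = (0, -3),  |v_rel|² = 9;  v_rel·d = (0)·(1) + (-3)·(-22) = 66
9·t² − 132·t + 341 = 0  ⇒  m = 66² − 9·341 = 1287
m = 1287 > 0,  v_rel·d = 66 > 0  ⇒  inside

inside=yes margin=1287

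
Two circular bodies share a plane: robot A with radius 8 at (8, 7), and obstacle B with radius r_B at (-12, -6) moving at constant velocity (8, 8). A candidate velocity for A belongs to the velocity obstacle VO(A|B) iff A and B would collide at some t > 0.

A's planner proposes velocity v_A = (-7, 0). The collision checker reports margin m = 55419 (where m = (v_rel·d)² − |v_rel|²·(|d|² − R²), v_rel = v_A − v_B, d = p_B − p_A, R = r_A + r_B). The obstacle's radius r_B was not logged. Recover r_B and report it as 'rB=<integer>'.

m = 55419
d = (-20, -13);  v_rel = (-15, -8),  |v_rel|² = 289
v_rel×d = (-15)·(-13) − (-8)·(-20) = 35
since m = R²·289 − 35²:  R² = (1225 + 55419) / 289 = 196
R = √196 = 14  ⇒  r_B = 14 − 8 = 6

rB=6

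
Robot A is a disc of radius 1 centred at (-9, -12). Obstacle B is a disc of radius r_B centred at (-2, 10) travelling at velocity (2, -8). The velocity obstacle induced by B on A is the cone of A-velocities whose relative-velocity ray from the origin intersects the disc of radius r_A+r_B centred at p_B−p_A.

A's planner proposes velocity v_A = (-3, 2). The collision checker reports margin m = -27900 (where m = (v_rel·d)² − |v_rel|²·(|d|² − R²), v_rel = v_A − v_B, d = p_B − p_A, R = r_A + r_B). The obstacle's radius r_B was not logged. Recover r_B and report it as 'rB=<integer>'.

m = -27900
d = (7, 22);  v_rel = (-5, 10),  |v_rel|² = 125
v_rel×d = (-5)·(22) − (10)·(7) = -180
since m = R²·125 − (-180)²:  R² = (32400 + -27900) / 125 = 36
R = √36 = 6  ⇒  r_B = 6 − 1 = 5

rB=5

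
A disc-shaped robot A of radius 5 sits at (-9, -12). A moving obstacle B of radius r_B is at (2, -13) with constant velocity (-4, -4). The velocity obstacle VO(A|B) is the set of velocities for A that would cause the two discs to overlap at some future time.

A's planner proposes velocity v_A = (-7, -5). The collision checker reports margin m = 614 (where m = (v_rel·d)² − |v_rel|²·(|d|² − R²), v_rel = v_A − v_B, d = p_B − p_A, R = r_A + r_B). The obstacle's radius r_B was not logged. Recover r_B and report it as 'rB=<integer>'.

m = 614
d = (11, -1);  v_rel = (-3, -1),  |v_rel|² = 10
v_rel×d = (-3)·(-1) − (-1)·(11) = 14
since m = R²·10 − 14²:  R² = (196 + 614) / 10 = 81
R = √81 = 9  ⇒  r_B = 9 − 5 = 4

rB=4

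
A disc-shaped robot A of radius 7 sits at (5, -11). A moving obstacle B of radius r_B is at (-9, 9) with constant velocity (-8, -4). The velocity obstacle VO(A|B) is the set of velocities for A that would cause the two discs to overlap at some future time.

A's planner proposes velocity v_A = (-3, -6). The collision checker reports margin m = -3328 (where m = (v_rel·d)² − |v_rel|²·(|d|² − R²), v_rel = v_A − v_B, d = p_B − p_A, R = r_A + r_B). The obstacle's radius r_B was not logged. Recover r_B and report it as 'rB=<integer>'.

m = -3328
d = (-14, 20);  v_rel = (5, -2),  |v_rel|² = 29
v_rel×d = (5)·(20) − (-2)·(-14) = 72
since m = R²·29 − 72²:  R² = (5184 + -3328) / 29 = 64
R = √64 = 8  ⇒  r_B = 8 − 7 = 1

rB=1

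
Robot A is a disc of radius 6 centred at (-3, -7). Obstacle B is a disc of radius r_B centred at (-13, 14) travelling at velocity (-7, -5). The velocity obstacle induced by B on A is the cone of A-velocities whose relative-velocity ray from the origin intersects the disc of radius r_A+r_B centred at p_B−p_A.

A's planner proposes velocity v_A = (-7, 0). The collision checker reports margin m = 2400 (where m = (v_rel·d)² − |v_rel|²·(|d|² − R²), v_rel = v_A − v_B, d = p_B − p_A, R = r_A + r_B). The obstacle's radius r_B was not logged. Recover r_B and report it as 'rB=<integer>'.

m = 2400
d = (-10, 21);  v_rel = (0, 5),  |v_rel|² = 25
v_rel×d = (0)·(21) − (5)·(-10) = 50
since m = R²·25 − 50²:  R² = (2500 + 2400) / 25 = 196
R = √196 = 14  ⇒  r_B = 14 − 6 = 8

rB=8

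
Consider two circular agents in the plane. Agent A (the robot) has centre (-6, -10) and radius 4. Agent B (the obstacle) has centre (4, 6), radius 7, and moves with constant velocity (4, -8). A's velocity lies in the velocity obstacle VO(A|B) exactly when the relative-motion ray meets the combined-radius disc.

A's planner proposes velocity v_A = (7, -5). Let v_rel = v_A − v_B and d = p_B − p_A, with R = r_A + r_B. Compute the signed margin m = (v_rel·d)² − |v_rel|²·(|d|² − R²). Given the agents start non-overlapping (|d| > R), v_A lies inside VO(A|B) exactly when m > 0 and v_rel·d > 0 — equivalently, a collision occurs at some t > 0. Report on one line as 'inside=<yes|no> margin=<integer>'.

d = (10, 16),  |d|² = 356;  R = 4+7 = 11,  c = 356−11² = 235
v_rel = (3, 3),  |v_rel|² = 18;  v_rel·d = (3)·(10) + (3)·(16) = 78
18·t² − 156·t + 235 = 0  ⇒  m = 78² − 18·235 = 1854
m = 1854 > 0,  v_rel·d = 78 > 0  ⇒  inside

inside=yes margin=1854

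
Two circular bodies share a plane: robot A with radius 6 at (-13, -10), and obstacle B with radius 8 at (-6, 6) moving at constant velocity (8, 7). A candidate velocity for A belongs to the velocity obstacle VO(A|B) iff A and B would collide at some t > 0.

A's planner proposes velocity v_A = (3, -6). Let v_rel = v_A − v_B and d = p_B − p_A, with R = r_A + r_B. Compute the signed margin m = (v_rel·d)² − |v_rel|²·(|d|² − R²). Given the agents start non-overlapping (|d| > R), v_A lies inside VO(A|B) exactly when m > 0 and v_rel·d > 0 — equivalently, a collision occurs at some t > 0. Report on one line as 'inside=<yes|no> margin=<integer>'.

d = (7, 16),  |d|² = 305;  R = 6+8 = 14,  c = 305−14² = 109
v_rel = (-5, -13),  |v_rel|² = 194;  v_rel·d = (-5)·(7) + (-13)·(16) = -243
194·t² + 486·t + 109 = 0  ⇒  m = (-243)² − 194·109 = 37903
m = 37903 > 0,  v_rel·d = -243 < 0  ⇒  outside

inside=no margin=37903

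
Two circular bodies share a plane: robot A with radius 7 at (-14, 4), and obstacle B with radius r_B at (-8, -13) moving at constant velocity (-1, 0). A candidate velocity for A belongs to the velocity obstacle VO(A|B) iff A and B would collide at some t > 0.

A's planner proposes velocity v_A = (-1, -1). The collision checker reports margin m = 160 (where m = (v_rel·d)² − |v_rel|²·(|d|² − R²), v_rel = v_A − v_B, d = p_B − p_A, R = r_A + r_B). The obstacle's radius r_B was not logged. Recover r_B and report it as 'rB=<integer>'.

m = 160
d = (6, -17);  v_rel = (0, -1),  |v_rel|² = 1
v_rel×d = (0)·(-17) − (-1)·(6) = 6
since m = R²·1 − 6²:  R² = (36 + 160) / 1 = 196
R = √196 = 14  ⇒  r_B = 14 − 7 = 7

rB=7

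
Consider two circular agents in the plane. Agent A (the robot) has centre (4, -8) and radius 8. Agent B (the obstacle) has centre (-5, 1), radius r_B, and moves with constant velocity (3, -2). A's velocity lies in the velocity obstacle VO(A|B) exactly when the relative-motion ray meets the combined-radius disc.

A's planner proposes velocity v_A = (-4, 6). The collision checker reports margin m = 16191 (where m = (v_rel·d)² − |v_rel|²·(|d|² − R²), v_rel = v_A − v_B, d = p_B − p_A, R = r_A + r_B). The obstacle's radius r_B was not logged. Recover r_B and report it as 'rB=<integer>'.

m = 16191
d = (-9, 9);  v_rel = (-7, 8),  |v_rel|² = 113
v_rel×d = (-7)·(9) − (8)·(-9) = 9
since m = R²·113 − 9²:  R² = (81 + 16191) / 113 = 144
R = √144 = 12  ⇒  r_B = 12 − 8 = 4

rB=4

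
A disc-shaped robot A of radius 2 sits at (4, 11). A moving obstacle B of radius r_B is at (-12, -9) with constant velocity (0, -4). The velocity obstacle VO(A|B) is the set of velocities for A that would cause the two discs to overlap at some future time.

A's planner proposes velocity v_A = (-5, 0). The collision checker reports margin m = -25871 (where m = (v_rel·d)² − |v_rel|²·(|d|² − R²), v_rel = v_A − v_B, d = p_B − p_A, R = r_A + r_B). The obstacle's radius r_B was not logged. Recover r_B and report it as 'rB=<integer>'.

m = -25871
d = (-16, -20);  v_rel = (-5, 4),  |v_rel|² = 41
v_rel×d = (-5)·(-20) − (4)·(-16) = 164
since m = R²·41 − 164²:  R² = (26896 + -25871) / 41 = 25
R = √25 = 5  ⇒  r_B = 5 − 2 = 3

rB=3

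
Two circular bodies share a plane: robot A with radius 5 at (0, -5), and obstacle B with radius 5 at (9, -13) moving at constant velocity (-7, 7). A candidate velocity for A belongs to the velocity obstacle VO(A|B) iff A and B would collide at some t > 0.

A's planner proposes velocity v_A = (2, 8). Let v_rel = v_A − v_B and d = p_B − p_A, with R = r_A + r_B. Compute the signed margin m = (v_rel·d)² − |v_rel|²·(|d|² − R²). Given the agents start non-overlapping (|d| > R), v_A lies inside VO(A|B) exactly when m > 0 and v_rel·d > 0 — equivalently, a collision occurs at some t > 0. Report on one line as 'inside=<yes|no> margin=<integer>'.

d = (9, -8),  |d|² = 145;  R = 5+5 = 10,  c = 145−10² = 45
v_rel = (9, 1),  |v_rel|² = 82;  v_rel·d = (9)·(9) + (1)·(-8) = 73
82·t² − 146·t + 45 = 0  ⇒  m = 73² − 82·45 = 1639
m = 1639 > 0,  v_rel·d = 73 > 0  ⇒  inside

inside=yes margin=1639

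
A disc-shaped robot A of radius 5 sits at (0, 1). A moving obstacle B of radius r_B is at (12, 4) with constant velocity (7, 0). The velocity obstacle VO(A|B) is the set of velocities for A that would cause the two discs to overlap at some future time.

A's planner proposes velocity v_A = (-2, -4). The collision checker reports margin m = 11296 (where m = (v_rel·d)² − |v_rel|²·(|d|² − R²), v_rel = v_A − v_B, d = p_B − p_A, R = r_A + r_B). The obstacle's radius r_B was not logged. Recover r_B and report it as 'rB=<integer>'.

m = 11296
d = (12, 3);  v_rel = (-9, -4),  |v_rel|² = 97
v_rel×d = (-9)·(3) − (-4)·(12) = 21
since m = R²·97 − 21²:  R² = (441 + 11296) / 97 = 121
R = √121 = 11  ⇒  r_B = 11 − 5 = 6

rB=6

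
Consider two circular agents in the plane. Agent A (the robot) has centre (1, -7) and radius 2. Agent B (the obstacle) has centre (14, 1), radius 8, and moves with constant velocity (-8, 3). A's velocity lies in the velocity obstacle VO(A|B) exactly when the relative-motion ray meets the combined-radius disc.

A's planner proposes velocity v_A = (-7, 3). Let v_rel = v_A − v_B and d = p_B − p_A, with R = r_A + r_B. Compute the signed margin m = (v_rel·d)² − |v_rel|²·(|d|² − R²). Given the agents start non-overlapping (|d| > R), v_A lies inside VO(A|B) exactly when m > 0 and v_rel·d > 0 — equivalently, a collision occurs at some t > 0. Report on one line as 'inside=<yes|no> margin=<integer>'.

d = (13, 8),  |d|² = 233;  R = 2+8 = 10,  c = 233−10² = 133
v_rel = (1, 0),  |v_rel|² = 1;  v_rel·d = (1)·(13) + (0)·(8) = 13
1·t² − 26·t + 133 = 0  ⇒  m = 13² − 1·133 = 36
m = 36 > 0,  v_rel·d = 13 > 0  ⇒  inside

inside=yes margin=36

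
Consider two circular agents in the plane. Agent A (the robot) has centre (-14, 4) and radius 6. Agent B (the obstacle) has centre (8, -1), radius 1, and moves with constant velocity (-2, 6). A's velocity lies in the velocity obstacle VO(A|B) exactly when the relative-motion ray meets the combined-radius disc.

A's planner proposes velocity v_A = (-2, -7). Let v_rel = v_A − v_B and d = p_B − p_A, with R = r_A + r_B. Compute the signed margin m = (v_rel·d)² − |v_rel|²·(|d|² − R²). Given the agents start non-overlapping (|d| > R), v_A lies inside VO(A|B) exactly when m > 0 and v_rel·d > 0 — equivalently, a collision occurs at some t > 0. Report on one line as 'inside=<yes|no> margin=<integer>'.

d = (22, -5),  |d|² = 509;  R = 6+1 = 7,  c = 509−7² = 460
v_rel = (0, -13),  |v_rel|² = 169;  v_rel·d = (0)·(22) + (-13)·(-5) = 65
169·t² − 130·t + 460 = 0  ⇒  m = 65² − 169·460 = -73515
m = -73515 < 0,  v_rel·d = 65 > 0  ⇒  outside

inside=no margin=-73515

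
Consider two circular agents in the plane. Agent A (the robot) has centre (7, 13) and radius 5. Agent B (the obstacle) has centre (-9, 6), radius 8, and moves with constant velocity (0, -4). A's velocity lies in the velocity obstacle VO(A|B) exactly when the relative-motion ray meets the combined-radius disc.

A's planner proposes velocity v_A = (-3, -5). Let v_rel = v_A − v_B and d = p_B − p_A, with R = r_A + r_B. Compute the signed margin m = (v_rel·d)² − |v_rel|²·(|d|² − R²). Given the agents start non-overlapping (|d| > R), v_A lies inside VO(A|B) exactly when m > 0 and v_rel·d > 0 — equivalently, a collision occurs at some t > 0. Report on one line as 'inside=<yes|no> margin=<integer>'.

d = (-16, -7),  |d|² = 305;  R = 5+8 = 13,  c = 305−13² = 136
v_rel = (-3, -1),  |v_rel|² = 10;  v_rel·d = (-3)·(-16) + (-1)·(-7) = 55
10·t² − 110·t + 136 = 0  ⇒  m = 55² − 10·136 = 1665
m = 1665 > 0,  v_rel·d = 55 > 0  ⇒  inside

inside=yes margin=1665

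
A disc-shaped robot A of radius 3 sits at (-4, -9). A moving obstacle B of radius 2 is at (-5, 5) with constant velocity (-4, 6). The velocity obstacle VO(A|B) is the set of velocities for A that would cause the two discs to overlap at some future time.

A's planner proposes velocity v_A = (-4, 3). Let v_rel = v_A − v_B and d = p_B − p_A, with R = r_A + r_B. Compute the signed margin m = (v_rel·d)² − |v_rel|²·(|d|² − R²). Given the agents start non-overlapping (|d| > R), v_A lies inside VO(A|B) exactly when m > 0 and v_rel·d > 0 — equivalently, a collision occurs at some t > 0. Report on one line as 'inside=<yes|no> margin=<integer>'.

d = (-1, 14),  |d|² = 197;  R = 3+2 = 5,  c = 197−5² = 172
v_rel = (0, -3),  |v_rel|² = 9;  v_rel·d = (0)·(-1) + (-3)·(14) = -42
9·t² + 84·t + 172 = 0  ⇒  m = (-42)² − 9·172 = 216
m = 216 > 0,  v_rel·d = -42 < 0  ⇒  outside

inside=no margin=216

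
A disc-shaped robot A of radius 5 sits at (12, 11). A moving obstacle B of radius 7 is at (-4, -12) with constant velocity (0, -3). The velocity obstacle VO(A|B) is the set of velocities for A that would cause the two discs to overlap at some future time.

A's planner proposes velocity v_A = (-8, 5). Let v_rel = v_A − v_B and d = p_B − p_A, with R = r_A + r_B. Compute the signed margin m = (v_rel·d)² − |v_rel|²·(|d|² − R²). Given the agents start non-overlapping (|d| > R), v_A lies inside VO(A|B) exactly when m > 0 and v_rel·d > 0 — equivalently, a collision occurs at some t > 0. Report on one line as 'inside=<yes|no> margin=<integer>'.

d = (-16, -23),  |d|² = 785;  R = 5+7 = 12,  c = 785−12² = 641
v_rel = (-8, 8),  |v_rel|² = 128;  v_rel·d = (-8)·(-16) + (8)·(-23) = -56
128·t² + 112·t + 641 = 0  ⇒  m = (-56)² − 128·641 = -78912
m = -78912 < 0,  v_rel·d = -56 < 0  ⇒  outside

inside=no margin=-78912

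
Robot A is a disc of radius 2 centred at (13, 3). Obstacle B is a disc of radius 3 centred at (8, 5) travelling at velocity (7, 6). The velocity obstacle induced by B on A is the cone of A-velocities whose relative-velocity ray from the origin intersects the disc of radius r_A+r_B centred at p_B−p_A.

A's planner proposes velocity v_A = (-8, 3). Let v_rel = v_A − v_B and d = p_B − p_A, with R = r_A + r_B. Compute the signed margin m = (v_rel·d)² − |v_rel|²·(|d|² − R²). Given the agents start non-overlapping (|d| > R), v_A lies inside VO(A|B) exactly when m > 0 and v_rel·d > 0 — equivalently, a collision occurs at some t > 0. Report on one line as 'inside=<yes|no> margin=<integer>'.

d = (-5, 2),  |d|² = 29;  R = 2+3 = 5,  c = 29−5² = 4
v_rel = (-15, -3),  |v_rel|² = 234;  v_rel·d = (-15)·(-5) + (-3)·(2) = 69
234·t² − 138·t + 4 = 0  ⇒  m = 69² − 234·4 = 3825
m = 3825 > 0,  v_rel·d = 69 > 0  ⇒  inside

inside=yes margin=3825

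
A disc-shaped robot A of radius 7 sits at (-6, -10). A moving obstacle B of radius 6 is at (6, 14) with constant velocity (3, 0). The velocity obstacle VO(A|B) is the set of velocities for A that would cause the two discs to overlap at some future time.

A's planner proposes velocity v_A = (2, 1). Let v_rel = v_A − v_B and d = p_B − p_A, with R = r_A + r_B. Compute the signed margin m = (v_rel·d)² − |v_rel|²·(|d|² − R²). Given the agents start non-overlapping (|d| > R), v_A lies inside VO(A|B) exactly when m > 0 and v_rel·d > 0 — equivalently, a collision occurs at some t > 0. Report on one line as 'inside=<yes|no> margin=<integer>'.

d = (12, 24),  |d|² = 720;  R = 7+6 = 13,  c = 720−13² = 551
v_rel = (-1, 1),  |v_rel|² = 2;  v_rel·d = (-1)·(12) + (1)·(24) = 12
2·t² − 24·t + 551 = 0  ⇒  m = 12² − 2·551 = -958
m = -958 < 0,  v_rel·d = 12 > 0  ⇒  outside

inside=no margin=-958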